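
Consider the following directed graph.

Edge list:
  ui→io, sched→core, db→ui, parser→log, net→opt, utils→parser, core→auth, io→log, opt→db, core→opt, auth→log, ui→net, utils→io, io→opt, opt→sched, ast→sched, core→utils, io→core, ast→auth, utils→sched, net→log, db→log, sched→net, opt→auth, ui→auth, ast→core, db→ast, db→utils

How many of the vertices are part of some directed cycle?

9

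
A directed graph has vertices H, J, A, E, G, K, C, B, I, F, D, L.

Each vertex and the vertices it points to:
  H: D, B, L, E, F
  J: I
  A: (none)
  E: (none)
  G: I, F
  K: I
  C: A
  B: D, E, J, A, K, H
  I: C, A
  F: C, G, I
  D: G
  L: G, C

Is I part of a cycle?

No

I lies on a cycle iff there is a path from I back to itself.
Exploring from I, it never reaches itself; equivalently, its strongly connected component is a singleton.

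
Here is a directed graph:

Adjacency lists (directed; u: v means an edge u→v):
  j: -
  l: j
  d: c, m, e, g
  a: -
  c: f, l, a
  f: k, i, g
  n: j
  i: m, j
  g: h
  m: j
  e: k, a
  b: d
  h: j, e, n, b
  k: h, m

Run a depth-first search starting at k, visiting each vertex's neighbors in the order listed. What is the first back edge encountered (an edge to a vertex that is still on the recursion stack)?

DFS from k (visiting each vertex's neighbors in the order listed); mark gray on enter, black on exit:
k gray
  h gray
    j gray
    j black
    e gray
      e→k: k is gray → back edge
First back edge: e → k.

e->k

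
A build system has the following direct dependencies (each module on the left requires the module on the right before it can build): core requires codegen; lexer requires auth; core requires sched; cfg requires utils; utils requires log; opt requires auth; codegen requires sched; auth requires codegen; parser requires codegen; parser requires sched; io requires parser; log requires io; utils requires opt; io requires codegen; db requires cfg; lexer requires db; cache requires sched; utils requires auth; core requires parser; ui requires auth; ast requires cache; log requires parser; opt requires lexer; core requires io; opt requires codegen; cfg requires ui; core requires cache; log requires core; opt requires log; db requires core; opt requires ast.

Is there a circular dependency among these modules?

DFS with white/gray/black marking, starting from io:
io gray
  codegen gray
    sched gray
    sched black
  codegen black
  parser gray
    parser→codegen: codegen black — skip
    parser→sched: sched black — skip
  parser black
io black
opt gray
  auth gray
    auth→codegen: codegen black — skip
  auth black
  lexer gray
    db gray
      core gray
        core→codegen: codegen black — skip
        core→io: io black — skip
        cache gray
          cache→sched: sched black — skip
        cache black
        core→sched: sched black — skip
        core→parser: parser black — skip
      core black
      cfg gray
        ui gray
          ui→auth: auth black — skip
        ui black
        utils gray
          utils→auth: auth black — skip
          utils→opt: opt is gray → back edge
Back edge found, so a cycle exists: opt → lexer → db → cfg → utils → opt.

Yes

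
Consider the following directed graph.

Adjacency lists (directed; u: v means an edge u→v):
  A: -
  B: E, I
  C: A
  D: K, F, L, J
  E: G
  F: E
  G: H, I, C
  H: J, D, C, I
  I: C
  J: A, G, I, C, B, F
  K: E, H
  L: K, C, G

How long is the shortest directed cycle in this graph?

For each vertex v, BFS finds the shortest path from v back to v.
The shortest such closed walk is D → K → H → D, length 3.

3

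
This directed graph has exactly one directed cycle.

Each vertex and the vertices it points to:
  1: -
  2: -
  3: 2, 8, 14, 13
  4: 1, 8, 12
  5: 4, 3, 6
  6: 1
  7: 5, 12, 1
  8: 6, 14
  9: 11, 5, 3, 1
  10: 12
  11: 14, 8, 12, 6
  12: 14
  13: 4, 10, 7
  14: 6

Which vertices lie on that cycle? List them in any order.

DFS with gray/black marking from 5:
5 gray
  4 gray
    1 gray
    1 black
    8 gray
      6 gray
        6→1: 1 black — skip
      6 black
      14 gray
        14→6: 6 black — skip
      14 black
    8 black
    12 gray
      12→14: 14 black — skip
    12 black
  4 black
  3 gray
    2 gray
    2 black
    3→8: 8 black — skip
    3→14: 14 black — skip
    13 gray
      13→4: 4 black — skip
      10 gray
        10→12: 12 black — skip
      10 black
      7 gray
        7→5: 5 is gray → back edge
Back edge closes the cycle 5 → 3 → 13 → 7 → 5; its vertices are {3, 5, 7, 13}.

3, 5, 7, 13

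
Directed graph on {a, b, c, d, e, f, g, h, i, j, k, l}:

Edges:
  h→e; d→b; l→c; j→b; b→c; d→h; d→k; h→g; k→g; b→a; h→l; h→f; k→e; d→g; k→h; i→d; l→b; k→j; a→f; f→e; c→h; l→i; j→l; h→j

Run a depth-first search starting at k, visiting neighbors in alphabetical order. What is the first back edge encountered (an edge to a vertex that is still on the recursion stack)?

c→h

DFS from k (visiting neighbors in alphabetical order); mark gray on enter, black on exit:
k gray
  e gray
  e black
  g gray
  g black
  h gray
    h→e: e black — skip
    f gray
      f→e: e black — skip
    f black
    h→g: g black — skip
    j gray
      b gray
        a gray
          a→f: f black — skip
        a black
        c gray
          c→h: h is gray → back edge
First back edge: c → h.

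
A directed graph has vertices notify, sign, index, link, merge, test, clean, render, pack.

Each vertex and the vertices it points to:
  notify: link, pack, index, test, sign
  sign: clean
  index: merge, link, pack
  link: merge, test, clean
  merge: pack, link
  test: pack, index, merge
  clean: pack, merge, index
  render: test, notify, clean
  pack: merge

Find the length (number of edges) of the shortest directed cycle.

2

For each vertex v, BFS finds the shortest path from v back to v.
The shortest such closed walk is link → merge → link, length 2.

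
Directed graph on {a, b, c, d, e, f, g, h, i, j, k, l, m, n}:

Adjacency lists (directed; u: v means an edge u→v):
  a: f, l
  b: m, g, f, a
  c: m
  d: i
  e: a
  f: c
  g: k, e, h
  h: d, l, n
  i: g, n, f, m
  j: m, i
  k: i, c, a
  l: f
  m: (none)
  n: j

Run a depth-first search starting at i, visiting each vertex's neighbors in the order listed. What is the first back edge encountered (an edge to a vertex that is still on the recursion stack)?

k→i

DFS from i (visiting each vertex's neighbors in the order listed); mark gray on enter, black on exit:
i gray
  g gray
    k gray
      k→i: i is gray → back edge
First back edge: k → i.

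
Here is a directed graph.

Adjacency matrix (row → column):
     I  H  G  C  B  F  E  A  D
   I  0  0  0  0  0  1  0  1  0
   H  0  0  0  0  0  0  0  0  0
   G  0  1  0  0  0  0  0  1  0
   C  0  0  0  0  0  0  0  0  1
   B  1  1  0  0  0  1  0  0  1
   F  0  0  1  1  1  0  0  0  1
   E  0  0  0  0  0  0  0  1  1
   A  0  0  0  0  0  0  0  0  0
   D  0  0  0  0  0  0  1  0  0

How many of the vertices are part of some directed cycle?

A vertex is on a directed cycle iff it belongs to a strongly connected component of size ≥ 2 (or has a self-loop).
The vertices on cycles are {B, D, E, F, I} — 5 in total.

5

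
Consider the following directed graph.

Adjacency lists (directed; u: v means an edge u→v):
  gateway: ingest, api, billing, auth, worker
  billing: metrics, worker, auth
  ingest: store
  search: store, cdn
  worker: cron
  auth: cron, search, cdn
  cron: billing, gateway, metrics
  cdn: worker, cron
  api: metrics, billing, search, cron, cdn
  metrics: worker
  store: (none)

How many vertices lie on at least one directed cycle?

A vertex is on a directed cycle iff it belongs to a strongly connected component of size ≥ 2 (or has a self-loop).
The vertices on cycles are {api, cdn, auth, cron, search, worker, billing, gateway, metrics} — 9 in total.

9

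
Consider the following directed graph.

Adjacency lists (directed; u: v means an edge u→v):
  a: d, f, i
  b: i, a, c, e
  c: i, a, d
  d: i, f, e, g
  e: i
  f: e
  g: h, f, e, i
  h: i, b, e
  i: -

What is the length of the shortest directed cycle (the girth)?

5

For each vertex v, BFS finds the shortest path from v back to v.
The shortest such closed walk is b → c → d → g → h → b, length 5.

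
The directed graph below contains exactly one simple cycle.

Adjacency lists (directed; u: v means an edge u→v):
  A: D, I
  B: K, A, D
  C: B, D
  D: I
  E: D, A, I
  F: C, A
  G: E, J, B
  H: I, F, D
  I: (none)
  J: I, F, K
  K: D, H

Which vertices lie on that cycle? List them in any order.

B, C, F, H, K

DFS with gray/black marking from K:
K gray
  D gray
    I gray
    I black
  D black
  H gray
    H→I: I black — skip
    F gray
      C gray
        B gray
          B→K: K is gray → back edge
Back edge closes the cycle K → H → F → C → B → K; its vertices are {B, C, F, H, K}.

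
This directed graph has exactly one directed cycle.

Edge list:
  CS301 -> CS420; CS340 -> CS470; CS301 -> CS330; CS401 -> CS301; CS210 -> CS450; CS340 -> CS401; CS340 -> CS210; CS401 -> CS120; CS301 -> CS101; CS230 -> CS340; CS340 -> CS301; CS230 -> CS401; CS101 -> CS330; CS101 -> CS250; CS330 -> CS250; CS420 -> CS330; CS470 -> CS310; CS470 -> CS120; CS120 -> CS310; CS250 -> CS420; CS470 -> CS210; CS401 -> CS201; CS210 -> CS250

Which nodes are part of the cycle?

CS250, CS330, CS420

DFS with gray/black marking from CS420:
CS420 gray
  CS330 gray
    CS250 gray
      CS250→CS420: CS420 is gray → back edge
Back edge closes the cycle CS420 → CS330 → CS250 → CS420; its vertices are {CS250, CS330, CS420}.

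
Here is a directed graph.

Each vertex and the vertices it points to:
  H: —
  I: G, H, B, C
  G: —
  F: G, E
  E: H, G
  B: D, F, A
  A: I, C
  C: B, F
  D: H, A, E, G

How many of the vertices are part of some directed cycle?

5

A vertex is on a directed cycle iff it belongs to a strongly connected component of size ≥ 2 (or has a self-loop).
The vertices on cycles are {A, B, C, D, I} — 5 in total.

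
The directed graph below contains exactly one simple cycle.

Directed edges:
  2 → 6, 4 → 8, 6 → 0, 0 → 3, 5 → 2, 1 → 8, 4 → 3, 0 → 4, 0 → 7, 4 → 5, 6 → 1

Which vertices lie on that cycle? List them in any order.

DFS with gray/black marking from 2:
2 gray
  6 gray
    1 gray
      8 gray
      8 black
    1 black
    0 gray
      7 gray
      7 black
      3 gray
      3 black
      4 gray
        5 gray
          5→2: 2 is gray → back edge
Back edge closes the cycle 2 → 6 → 0 → 4 → 5 → 2; its vertices are {0, 2, 4, 5, 6}.

0, 2, 4, 5, 6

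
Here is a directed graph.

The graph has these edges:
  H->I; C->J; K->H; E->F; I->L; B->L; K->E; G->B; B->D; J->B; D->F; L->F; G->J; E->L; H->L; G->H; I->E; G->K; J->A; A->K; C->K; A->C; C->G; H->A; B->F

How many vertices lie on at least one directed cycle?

6

A vertex is on a directed cycle iff it belongs to a strongly connected component of size ≥ 2 (or has a self-loop).
The vertices on cycles are {A, C, G, H, J, K} — 6 in total.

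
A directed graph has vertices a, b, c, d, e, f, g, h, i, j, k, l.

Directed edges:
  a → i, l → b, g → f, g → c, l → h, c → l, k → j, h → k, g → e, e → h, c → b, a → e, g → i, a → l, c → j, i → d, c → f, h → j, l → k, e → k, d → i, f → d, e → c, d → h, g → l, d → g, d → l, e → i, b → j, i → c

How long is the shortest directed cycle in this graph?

2

For each vertex v, BFS finds the shortest path from v back to v.
The shortest such closed walk is i → d → i, length 2.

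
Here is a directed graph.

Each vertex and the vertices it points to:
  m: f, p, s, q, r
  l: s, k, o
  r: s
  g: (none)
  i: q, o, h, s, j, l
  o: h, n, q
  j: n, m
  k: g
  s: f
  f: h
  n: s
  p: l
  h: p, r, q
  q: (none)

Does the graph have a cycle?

Yes

DFS with white/gray/black marking, starting from l:
l gray
  s gray
    f gray
      h gray
        p gray
          p→l: l is gray → back edge
Back edge found, so a cycle exists: l → s → f → h → p → l.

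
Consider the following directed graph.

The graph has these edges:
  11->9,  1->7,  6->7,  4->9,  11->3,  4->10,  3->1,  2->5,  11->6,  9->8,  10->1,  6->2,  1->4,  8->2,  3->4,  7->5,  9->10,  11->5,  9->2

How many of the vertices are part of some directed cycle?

A vertex is on a directed cycle iff it belongs to a strongly connected component of size ≥ 2 (or has a self-loop).
The vertices on cycles are {1, 4, 9, 10} — 4 in total.

4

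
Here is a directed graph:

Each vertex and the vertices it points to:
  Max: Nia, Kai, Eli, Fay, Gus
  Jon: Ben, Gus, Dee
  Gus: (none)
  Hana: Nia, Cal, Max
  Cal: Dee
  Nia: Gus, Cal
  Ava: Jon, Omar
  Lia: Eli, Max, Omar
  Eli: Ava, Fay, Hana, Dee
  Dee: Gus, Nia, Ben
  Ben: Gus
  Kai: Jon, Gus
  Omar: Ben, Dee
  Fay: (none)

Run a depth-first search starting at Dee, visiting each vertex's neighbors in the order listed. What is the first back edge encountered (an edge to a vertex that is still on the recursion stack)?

DFS from Dee (visiting each vertex's neighbors in the order listed); mark gray on enter, black on exit:
Dee gray
  Gus gray
  Gus black
  Nia gray
    Nia→Gus: Gus black — skip
    Cal gray
      Cal→Dee: Dee is gray → back edge
First back edge: Cal → Dee.

Cal->Dee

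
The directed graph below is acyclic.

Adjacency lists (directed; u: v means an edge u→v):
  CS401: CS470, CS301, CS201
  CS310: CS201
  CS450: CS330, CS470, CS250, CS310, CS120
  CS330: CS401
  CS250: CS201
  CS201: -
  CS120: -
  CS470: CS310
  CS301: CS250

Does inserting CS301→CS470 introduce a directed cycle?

Adding CS301→CS470 creates a cycle iff CS470 can already reach CS301.
Explore from CS470: no path reaches CS301. The graph stays acyclic.

No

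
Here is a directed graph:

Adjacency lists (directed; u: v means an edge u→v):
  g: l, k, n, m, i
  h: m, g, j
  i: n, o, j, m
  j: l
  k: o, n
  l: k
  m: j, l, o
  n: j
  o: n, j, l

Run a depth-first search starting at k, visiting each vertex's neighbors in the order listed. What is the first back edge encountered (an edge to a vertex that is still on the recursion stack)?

DFS from k (visiting each vertex's neighbors in the order listed); mark gray on enter, black on exit:
k gray
  o gray
    n gray
      j gray
        l gray
          l→k: k is gray → back edge
First back edge: l → k.

l→k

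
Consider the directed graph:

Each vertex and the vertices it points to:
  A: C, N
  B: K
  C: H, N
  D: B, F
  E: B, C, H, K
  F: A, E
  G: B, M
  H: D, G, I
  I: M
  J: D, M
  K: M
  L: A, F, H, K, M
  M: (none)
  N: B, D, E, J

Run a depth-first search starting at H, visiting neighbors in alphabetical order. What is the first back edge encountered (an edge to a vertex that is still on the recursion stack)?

C→H

DFS from H (visiting neighbors in alphabetical order); mark gray on enter, black on exit:
H gray
  D gray
    B gray
      K gray
        M gray
        M black
      K black
    B black
    F gray
      A gray
        C gray
          C→H: H is gray → back edge
First back edge: C → H.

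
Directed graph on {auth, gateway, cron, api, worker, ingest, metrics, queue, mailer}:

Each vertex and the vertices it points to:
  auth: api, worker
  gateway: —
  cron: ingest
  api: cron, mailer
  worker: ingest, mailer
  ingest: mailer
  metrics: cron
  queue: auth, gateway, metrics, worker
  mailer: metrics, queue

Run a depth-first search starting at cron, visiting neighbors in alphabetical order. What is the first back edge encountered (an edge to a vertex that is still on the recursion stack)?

metrics→cron

DFS from cron (visiting neighbors in alphabetical order); mark gray on enter, black on exit:
cron gray
  ingest gray
    mailer gray
      metrics gray
        metrics→cron: cron is gray → back edge
First back edge: metrics → cron.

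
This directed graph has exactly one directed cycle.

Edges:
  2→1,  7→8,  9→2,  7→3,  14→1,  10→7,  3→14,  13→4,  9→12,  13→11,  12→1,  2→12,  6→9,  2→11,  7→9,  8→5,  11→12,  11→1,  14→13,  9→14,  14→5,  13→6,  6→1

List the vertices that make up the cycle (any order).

6, 9, 13, 14

DFS with gray/black marking from 14:
14 gray
  1 gray
  1 black
  13 gray
    4 gray
    4 black
    11 gray
      12 gray
        12→1: 1 black — skip
      12 black
      11→1: 1 black — skip
    11 black
    6 gray
      9 gray
        2 gray
          2→12: 12 black — skip
          2→11: 11 black — skip
          2→1: 1 black — skip
        2 black
        9→14: 14 is gray → back edge
Back edge closes the cycle 14 → 13 → 6 → 9 → 14; its vertices are {6, 9, 13, 14}.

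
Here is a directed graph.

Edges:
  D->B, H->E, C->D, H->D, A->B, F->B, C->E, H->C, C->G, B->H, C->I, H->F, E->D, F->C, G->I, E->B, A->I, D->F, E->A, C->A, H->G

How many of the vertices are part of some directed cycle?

A vertex is on a directed cycle iff it belongs to a strongly connected component of size ≥ 2 (or has a self-loop).
The vertices on cycles are {A, B, C, D, E, F, H} — 7 in total.

7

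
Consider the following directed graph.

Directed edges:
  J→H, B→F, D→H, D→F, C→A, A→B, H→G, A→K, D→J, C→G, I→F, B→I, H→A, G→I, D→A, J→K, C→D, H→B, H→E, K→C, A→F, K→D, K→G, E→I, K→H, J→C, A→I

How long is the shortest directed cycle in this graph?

3

For each vertex v, BFS finds the shortest path from v back to v.
The shortest such closed walk is C → A → K → C, length 3.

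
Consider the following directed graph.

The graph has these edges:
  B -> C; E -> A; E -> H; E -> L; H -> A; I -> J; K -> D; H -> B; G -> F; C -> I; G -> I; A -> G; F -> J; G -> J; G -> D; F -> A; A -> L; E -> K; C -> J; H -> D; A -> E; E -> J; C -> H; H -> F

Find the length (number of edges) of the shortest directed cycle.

For each vertex v, BFS finds the shortest path from v back to v.
The shortest such closed walk is A → E → A, length 2.

2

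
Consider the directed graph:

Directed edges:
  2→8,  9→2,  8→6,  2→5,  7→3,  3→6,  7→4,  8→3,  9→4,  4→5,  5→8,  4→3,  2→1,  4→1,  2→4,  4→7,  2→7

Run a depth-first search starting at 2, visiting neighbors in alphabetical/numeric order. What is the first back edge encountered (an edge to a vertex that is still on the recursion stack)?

DFS from 2 (visiting neighbors in alphabetical/numeric order); mark gray on enter, black on exit:
2 gray
  1 gray
  1 black
  4 gray
    4→1: 1 black — skip
    3 gray
      6 gray
      6 black
    3 black
    5 gray
      8 gray
        8→3: 3 black — skip
        8→6: 6 black — skip
      8 black
    5 black
    7 gray
      7→3: 3 black — skip
      7→4: 4 is gray → back edge
First back edge: 7 → 4.

7→4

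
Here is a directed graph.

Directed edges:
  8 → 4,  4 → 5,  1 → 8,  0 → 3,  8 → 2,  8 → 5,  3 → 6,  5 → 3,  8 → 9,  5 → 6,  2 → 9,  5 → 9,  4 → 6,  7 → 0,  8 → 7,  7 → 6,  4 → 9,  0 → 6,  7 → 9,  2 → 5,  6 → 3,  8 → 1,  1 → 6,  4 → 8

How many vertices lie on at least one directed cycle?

5

A vertex is on a directed cycle iff it belongs to a strongly connected component of size ≥ 2 (or has a self-loop).
The vertices on cycles are {1, 3, 4, 6, 8} — 5 in total.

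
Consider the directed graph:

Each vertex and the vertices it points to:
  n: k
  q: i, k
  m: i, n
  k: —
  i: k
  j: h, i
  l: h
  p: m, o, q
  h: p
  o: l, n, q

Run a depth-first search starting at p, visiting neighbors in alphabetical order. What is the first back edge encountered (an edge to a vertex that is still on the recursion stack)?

h->p

DFS from p (visiting neighbors in alphabetical order); mark gray on enter, black on exit:
p gray
  m gray
    i gray
      k gray
      k black
    i black
    n gray
      n→k: k black — skip
    n black
  m black
  o gray
    l gray
      h gray
        h→p: p is gray → back edge
First back edge: h → p.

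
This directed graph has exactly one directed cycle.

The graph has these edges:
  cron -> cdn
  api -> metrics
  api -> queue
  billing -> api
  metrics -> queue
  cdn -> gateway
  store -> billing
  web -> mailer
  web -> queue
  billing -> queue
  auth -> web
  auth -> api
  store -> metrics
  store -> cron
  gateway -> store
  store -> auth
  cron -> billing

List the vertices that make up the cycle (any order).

DFS with gray/black marking from store:
store gray
  cron gray
    billing gray
      queue gray
      queue black
      api gray
        api→queue: queue black — skip
        metrics gray
          metrics→queue: queue black — skip
        metrics black
      api black
    billing black
    cdn gray
      gateway gray
        gateway→store: store is gray → back edge
Back edge closes the cycle store → cron → cdn → gateway → store; its vertices are {cdn, cron, store, gateway}.

cdn, cron, store, gateway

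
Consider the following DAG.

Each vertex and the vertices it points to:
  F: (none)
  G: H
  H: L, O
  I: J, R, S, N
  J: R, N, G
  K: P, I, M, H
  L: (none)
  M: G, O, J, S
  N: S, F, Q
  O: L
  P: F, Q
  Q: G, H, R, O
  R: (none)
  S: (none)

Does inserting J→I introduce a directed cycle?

Yes

Adding J→I creates a cycle iff I can already reach J.
Path from I: I → J.
So I → … → J → I is a cycle.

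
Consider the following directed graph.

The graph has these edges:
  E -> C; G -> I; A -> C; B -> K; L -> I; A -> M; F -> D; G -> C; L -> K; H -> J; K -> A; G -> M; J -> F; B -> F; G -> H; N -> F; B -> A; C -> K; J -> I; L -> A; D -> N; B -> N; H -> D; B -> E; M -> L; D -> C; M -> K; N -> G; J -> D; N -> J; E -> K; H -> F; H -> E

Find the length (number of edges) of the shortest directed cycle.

For each vertex v, BFS finds the shortest path from v back to v.
The shortest such closed walk is N → F → D → N, length 3.

3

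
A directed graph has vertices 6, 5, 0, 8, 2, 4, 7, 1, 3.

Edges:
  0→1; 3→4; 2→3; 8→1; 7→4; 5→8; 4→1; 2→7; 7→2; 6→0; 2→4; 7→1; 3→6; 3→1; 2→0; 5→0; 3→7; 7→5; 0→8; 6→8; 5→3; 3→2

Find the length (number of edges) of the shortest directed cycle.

2

For each vertex v, BFS finds the shortest path from v back to v.
The shortest such closed walk is 3 → 2 → 3, length 2.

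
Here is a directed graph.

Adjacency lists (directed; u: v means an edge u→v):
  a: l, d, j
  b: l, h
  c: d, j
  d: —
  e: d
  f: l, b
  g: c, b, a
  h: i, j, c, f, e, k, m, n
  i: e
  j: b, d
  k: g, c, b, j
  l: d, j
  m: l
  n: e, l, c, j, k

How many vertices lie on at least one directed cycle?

11

A vertex is on a directed cycle iff it belongs to a strongly connected component of size ≥ 2 (or has a self-loop).
The vertices on cycles are {a, b, c, f, g, h, j, k, l, m, n} — 11 in total.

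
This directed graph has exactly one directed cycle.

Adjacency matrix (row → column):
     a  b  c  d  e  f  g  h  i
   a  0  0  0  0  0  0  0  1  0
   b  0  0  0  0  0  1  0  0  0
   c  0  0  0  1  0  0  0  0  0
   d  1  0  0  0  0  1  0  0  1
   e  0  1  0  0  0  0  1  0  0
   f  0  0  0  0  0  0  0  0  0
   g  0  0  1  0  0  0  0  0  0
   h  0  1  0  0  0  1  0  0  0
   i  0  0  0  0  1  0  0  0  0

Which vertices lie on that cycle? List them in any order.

c, d, e, g, i

DFS with gray/black marking from d:
d gray
  i gray
    e gray
      g gray
        c gray
          c→d: d is gray → back edge
Back edge closes the cycle d → i → e → g → c → d; its vertices are {c, d, e, g, i}.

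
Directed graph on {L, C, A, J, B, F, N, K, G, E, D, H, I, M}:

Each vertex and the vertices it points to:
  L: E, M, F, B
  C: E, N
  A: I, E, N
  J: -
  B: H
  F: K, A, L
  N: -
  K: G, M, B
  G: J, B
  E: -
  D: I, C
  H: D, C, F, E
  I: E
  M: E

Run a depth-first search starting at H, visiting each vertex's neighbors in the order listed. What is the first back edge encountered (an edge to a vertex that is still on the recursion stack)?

DFS from H (visiting each vertex's neighbors in the order listed); mark gray on enter, black on exit:
H gray
  D gray
    I gray
      E gray
      E black
    I black
    C gray
      C→E: E black — skip
      N gray
      N black
    C black
  D black
  H→C: C black — skip
  F gray
    K gray
      G gray
        J gray
        J black
        B gray
          B→H: H is gray → back edge
First back edge: B → H.

B->H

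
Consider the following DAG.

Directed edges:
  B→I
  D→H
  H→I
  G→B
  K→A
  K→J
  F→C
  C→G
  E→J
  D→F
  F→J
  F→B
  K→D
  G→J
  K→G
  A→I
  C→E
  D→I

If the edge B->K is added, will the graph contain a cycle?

Adding B→K creates a cycle iff K can already reach B.
Path from K: K → G → B.
So K → … → B → K is a cycle.

Yes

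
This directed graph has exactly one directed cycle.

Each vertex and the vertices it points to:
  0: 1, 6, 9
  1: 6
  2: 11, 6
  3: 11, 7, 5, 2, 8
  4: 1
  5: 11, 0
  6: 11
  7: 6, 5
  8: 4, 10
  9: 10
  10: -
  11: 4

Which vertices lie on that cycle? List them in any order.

DFS with gray/black marking from 11:
11 gray
  4 gray
    1 gray
      6 gray
        6→11: 11 is gray → back edge
Back edge closes the cycle 11 → 4 → 1 → 6 → 11; its vertices are {1, 4, 6, 11}.

1, 4, 6, 11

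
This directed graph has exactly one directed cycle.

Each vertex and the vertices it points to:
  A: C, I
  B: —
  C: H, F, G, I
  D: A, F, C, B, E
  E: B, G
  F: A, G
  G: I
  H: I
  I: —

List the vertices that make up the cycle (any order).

A, C, F

DFS with gray/black marking from A:
A gray
  C gray
    H gray
      I gray
      I black
    H black
    F gray
      F→A: A is gray → back edge
Back edge closes the cycle A → C → F → A; its vertices are {A, C, F}.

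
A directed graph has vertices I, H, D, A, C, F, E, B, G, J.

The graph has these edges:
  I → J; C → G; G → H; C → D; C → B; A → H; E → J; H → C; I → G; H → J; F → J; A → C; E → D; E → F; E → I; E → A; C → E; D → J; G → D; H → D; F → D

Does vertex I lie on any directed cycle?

Yes

I is on a cycle iff I can reach itself via ≥1 edge.
I → G → H → C → E → I — yes.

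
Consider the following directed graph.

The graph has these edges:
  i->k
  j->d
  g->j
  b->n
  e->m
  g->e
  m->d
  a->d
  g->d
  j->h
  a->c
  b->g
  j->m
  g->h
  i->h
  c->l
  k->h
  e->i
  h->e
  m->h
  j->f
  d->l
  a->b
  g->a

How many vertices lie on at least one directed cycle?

8

A vertex is on a directed cycle iff it belongs to a strongly connected component of size ≥ 2 (or has a self-loop).
The vertices on cycles are {a, b, e, g, h, i, k, m} — 8 in total.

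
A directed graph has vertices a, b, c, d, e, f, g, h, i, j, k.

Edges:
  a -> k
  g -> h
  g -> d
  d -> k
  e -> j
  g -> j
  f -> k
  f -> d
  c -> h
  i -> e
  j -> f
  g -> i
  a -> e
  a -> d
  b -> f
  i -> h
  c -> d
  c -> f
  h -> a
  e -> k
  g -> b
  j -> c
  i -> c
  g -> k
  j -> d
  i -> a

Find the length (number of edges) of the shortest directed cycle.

For each vertex v, BFS finds the shortest path from v back to v.
The shortest such closed walk is j → c → h → a → e → j, length 5.

5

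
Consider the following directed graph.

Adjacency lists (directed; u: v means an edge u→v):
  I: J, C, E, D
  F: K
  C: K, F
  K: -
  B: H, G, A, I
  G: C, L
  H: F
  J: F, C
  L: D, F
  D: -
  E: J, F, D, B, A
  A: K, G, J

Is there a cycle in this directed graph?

Yes

DFS with white/gray/black marking, starting from K:
K gray
K black
I gray
  J gray
    F gray
      F→K: K black — skip
    F black
    C gray
      C→K: K black — skip
      C→F: F black — skip
    C black
  J black
  I→C: C black — skip
  E gray
    E→J: J black — skip
    E→F: F black — skip
    D gray
    D black
    B gray
      H gray
        H→F: F black — skip
      H black
      G gray
        G→C: C black — skip
        L gray
          L→D: D black — skip
          L→F: F black — skip
        L black
      G black
      A gray
        A→K: K black — skip
        A→G: G black — skip
        A→J: J black — skip
      A black
      B→I: I is gray → back edge
Back edge found, so a cycle exists: I → E → B → I.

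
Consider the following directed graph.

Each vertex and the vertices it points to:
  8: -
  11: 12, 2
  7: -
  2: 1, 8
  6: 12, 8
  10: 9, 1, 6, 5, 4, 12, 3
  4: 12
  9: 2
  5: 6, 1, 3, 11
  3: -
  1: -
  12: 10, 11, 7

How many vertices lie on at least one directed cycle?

6

A vertex is on a directed cycle iff it belongs to a strongly connected component of size ≥ 2 (or has a self-loop).
The vertices on cycles are {4, 5, 6, 10, 11, 12} — 6 in total.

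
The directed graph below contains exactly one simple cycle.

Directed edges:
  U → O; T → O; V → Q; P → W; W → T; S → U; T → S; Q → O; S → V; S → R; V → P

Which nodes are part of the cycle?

DFS with gray/black marking from T:
T gray
  S gray
    R gray
    R black
    V gray
      Q gray
        O gray
        O black
      Q black
      P gray
        W gray
          W→T: T is gray → back edge
Back edge closes the cycle T → S → V → P → W → T; its vertices are {P, S, T, V, W}.

P, S, T, V, W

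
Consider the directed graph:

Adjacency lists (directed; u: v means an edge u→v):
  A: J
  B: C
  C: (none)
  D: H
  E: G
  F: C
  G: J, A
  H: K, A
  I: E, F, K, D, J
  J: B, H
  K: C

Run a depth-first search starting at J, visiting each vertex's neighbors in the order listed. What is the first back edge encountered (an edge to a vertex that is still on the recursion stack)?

A->J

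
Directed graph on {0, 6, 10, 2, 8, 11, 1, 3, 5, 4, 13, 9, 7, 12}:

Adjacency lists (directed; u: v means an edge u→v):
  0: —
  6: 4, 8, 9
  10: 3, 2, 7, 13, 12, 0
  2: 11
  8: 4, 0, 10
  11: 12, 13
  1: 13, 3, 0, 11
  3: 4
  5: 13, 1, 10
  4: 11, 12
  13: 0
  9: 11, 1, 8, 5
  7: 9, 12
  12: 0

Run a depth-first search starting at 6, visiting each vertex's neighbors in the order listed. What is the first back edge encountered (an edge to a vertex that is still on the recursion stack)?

DFS from 6 (visiting each vertex's neighbors in the order listed); mark gray on enter, black on exit:
6 gray
  4 gray
    11 gray
      12 gray
        0 gray
        0 black
      12 black
      13 gray
        13→0: 0 black — skip
      13 black
    11 black
    4→12: 12 black — skip
  4 black
  8 gray
    8→4: 4 black — skip
    8→0: 0 black — skip
    10 gray
      3 gray
        3→4: 4 black — skip
      3 black
      2 gray
        2→11: 11 black — skip
      2 black
      7 gray
        9 gray
          9→11: 11 black — skip
          1 gray
            1→13: 13 black — skip
            1→3: 3 black — skip
            1→0: 0 black — skip
            1→11: 11 black — skip
          1 black
          9→8: 8 is gray → back edge
First back edge: 9 → 8.

9->8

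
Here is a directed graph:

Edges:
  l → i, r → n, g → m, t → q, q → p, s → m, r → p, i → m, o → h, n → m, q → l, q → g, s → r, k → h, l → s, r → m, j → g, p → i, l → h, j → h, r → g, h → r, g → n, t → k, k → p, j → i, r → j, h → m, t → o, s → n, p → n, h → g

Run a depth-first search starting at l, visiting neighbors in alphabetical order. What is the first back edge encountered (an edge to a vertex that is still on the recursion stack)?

DFS from l (visiting neighbors in alphabetical order); mark gray on enter, black on exit:
l gray
  h gray
    g gray
      m gray
      m black
      n gray
        n→m: m black — skip
      n black
    g black
    h→m: m black — skip
    r gray
      r→g: g black — skip
      j gray
        j→g: g black — skip
        j→h: h is gray → back edge
First back edge: j → h.

j->h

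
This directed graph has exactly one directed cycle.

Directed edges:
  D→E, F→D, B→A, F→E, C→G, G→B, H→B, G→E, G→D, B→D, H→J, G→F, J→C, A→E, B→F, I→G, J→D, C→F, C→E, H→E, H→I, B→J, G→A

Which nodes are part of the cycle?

DFS with gray/black marking from B:
B gray
  F gray
    D gray
      E gray
      E black
    D black
    F→E: E black — skip
  F black
  B→D: D black — skip
  A gray
    A→E: E black — skip
  A black
  J gray
    C gray
      C→E: E black — skip
      C→F: F black — skip
      G gray
        G→F: F black — skip
        G→B: B is gray → back edge
Back edge closes the cycle B → J → C → G → B; its vertices are {B, C, G, J}.

B, C, G, J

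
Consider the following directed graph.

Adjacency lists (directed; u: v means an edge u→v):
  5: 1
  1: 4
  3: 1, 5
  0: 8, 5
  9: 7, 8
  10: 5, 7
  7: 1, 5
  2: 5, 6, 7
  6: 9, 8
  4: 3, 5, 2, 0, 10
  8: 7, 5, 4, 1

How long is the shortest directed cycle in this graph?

For each vertex v, BFS finds the shortest path from v back to v.
The shortest such closed walk is 4 → 5 → 1 → 4, length 3.

3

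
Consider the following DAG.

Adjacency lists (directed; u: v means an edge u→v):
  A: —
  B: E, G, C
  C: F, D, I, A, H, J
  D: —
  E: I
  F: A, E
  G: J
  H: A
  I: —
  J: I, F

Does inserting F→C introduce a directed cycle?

Yes

Adding F→C creates a cycle iff C can already reach F.
Path from C: C → F.
So C → … → F → C is a cycle.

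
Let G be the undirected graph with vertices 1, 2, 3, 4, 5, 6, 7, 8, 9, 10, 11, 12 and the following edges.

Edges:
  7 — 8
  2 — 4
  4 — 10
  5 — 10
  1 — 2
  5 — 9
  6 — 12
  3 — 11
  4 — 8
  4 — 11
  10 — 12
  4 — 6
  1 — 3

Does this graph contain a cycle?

DFS, tracking each vertex's parent; an edge to a visited non-parent vertex closes a cycle.
Start from 4:
visit 4 (parent –)
  visit 11 (parent 4)
    11–4: parent, skip
    visit 3 (parent 11)
      visit 1 (parent 3)
        visit 2 (parent 1)
          2–4: 4 visited and ≠ parent → cycle
Cycle: 4 – 11 – 3 – 1 – 2 – 4.

Yes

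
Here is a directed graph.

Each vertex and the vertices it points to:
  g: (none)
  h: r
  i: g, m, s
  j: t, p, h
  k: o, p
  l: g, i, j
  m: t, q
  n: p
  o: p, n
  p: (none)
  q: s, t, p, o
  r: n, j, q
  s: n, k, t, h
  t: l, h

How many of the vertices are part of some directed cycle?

9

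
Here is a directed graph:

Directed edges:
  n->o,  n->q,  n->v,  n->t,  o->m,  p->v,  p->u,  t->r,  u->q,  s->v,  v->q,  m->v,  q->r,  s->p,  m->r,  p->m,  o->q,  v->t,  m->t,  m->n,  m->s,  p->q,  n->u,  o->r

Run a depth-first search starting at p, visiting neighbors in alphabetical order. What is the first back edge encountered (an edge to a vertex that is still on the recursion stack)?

o→m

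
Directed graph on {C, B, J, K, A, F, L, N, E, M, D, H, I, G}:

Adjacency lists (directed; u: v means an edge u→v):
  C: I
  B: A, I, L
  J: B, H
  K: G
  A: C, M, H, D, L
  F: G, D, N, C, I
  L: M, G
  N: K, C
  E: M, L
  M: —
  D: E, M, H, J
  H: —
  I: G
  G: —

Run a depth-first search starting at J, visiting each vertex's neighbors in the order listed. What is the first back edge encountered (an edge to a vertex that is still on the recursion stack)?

D→J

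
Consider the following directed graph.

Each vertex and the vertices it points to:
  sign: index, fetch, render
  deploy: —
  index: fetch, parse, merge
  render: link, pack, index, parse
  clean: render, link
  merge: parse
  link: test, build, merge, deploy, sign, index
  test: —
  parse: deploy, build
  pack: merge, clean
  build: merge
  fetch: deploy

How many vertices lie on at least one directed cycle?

8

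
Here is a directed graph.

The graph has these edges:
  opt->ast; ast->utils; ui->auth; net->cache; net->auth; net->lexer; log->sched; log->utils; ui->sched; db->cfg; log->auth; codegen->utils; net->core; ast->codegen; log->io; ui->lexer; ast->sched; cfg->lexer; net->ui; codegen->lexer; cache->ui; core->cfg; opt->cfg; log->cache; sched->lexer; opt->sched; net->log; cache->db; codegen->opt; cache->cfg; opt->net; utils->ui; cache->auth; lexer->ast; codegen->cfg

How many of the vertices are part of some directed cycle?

A vertex is on a directed cycle iff it belongs to a strongly connected component of size ≥ 2 (or has a self-loop).
The vertices on cycles are {db, ui, ast, cfg, log, net, opt, core, cache, lexer, sched, utils, codegen} — 13 in total.

13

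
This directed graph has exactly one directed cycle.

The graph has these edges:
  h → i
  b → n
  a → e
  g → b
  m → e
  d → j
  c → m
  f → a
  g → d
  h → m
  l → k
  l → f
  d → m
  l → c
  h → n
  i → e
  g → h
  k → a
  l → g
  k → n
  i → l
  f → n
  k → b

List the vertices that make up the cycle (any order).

DFS with gray/black marking from l:
l gray
  f gray
    a gray
      e gray
      e black
    a black
    n gray
    n black
  f black
  k gray
    b gray
      b→n: n black — skip
    b black
    k→n: n black — skip
    k→a: a black — skip
  k black
  c gray
    m gray
      m→e: e black — skip
    m black
  c black
  g gray
    g→b: b black — skip
    h gray
      h→m: m black — skip
      h→n: n black — skip
      i gray
        i→e: e black — skip
        i→l: l is gray → back edge
Back edge closes the cycle l → g → h → i → l; its vertices are {g, h, i, l}.

g, h, i, l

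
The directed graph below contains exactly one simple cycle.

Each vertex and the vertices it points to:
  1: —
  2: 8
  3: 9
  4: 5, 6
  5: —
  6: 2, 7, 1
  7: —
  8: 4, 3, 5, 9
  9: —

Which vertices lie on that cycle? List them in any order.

2, 4, 6, 8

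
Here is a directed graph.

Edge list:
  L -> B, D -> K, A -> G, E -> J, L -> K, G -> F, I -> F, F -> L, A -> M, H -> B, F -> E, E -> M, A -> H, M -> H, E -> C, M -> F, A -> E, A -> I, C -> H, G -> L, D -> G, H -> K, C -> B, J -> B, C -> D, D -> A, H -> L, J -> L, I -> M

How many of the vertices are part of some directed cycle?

A vertex is on a directed cycle iff it belongs to a strongly connected component of size ≥ 2 (or has a self-loop).
The vertices on cycles are {A, C, D, E, F, G, I, M} — 8 in total.

8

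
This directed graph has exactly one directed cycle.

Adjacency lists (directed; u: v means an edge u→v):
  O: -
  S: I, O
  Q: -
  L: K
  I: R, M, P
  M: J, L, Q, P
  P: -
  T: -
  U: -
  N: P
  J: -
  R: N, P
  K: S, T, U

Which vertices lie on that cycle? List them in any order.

DFS with gray/black marking from M:
M gray
  J gray
  J black
  L gray
    K gray
      S gray
        I gray
          R gray
            N gray
              P gray
              P black
            N black
            R→P: P black — skip
          R black
          I→M: M is gray → back edge
Back edge closes the cycle M → L → K → S → I → M; its vertices are {I, K, L, M, S}.

I, K, L, M, S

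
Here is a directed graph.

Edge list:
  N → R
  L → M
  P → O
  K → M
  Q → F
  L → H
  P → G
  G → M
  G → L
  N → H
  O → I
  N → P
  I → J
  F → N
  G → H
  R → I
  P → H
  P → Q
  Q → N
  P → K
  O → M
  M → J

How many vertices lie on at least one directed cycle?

A vertex is on a directed cycle iff it belongs to a strongly connected component of size ≥ 2 (or has a self-loop).
The vertices on cycles are {F, N, P, Q} — 4 in total.

4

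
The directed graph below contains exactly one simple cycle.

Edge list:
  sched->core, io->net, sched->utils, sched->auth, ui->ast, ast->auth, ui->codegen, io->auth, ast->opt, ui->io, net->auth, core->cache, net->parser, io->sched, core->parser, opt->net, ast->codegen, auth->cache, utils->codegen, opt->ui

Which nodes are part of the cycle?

DFS with gray/black marking from ui:
ui gray
  codegen gray
  codegen black
  ast gray
    ast→codegen: codegen black — skip
    auth gray
      cache gray
      cache black
    auth black
    opt gray
      opt→ui: ui is gray → back edge
Back edge closes the cycle ui → ast → opt → ui; its vertices are {ui, ast, opt}.

ui, ast, opt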